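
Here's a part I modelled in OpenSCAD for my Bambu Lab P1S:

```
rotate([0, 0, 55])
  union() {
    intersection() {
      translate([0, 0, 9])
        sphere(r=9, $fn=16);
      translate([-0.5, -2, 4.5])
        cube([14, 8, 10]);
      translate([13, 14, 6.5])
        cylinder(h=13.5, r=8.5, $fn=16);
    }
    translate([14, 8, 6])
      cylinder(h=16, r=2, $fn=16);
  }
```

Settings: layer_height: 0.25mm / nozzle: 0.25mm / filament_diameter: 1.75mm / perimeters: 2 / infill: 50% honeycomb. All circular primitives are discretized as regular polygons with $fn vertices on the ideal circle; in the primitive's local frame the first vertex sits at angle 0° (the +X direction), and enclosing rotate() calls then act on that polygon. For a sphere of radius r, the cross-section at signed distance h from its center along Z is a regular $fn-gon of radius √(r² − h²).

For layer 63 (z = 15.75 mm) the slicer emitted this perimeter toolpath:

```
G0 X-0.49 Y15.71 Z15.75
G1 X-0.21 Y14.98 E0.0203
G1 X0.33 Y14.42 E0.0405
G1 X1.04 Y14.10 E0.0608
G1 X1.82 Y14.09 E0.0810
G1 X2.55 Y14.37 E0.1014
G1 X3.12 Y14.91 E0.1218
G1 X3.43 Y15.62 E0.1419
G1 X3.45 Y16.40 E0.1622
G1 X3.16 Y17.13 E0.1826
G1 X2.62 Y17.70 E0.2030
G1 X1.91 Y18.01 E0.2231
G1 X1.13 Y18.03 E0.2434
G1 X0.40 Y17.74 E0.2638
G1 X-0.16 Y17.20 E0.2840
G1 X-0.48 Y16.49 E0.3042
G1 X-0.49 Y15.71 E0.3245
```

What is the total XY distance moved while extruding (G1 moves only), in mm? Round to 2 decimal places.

Sum the Euclidean lengths of each G1 segment: total = 12.49 mm.

12.49 mm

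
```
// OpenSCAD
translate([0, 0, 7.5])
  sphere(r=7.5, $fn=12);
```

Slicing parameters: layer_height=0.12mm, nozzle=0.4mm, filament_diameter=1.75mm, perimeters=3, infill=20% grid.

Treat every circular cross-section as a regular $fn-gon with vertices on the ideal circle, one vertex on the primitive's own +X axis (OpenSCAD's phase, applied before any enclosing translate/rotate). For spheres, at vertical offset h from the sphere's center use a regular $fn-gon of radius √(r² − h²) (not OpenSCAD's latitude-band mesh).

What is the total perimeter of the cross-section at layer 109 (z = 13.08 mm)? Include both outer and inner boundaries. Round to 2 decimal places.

31.13 mm

At z = 13.08 mm: the r=7.5 sphere contributes a regular 12-gon of circumradius √(7.5²−5.58²) = 5.011 (perimeter = 2·12·5.011·sin(180°/12) = 31.13 mm). Overall, the cross-section is a single solid region. Total boundary length (outer) = 31.13 mm.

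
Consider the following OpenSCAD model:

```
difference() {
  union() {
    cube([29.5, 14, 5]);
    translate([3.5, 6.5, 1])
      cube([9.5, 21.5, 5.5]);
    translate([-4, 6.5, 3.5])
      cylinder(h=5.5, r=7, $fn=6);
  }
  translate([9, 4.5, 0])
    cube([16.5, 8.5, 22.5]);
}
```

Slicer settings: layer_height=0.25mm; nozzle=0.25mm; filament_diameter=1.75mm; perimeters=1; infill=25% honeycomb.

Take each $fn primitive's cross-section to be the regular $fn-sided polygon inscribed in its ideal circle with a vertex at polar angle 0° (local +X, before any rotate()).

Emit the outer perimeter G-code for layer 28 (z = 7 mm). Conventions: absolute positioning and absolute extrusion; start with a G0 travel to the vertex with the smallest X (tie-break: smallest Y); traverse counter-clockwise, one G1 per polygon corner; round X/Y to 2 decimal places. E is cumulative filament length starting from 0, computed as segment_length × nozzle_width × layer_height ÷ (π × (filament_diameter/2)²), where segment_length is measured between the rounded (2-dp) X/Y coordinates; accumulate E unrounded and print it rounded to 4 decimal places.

At z = 7 mm: the cube does not reach this height (z outside [0, 5]); the cube at (3.5, 6.5) is not intersected at this z (z outside [1, 6.5]); the r=7 cylinder at (-4, 6.5) contributes a regular 6-gon of circumradius 7; Combining (union): only the r=7 cylinder at (-4, 6.5) is present, so the union is just that shape — 1 connected region; the cube at (9, 4.5) (footprint 16.5×8.5) is included at this height; After the difference (first − rest): starting from the result so far, the 16.5×8.5 cube at (9, 4.5) misses the remaining region (no effect) — 1 connected region. The outline is a single polygon with 6 vertices. Extrusion per mm of travel: 0.25 × 0.25 / (π × 0.875²) = 0.025984. Accumulating E over each segment gives final E = 1.0912.

G0 X-11.00 Y6.50 Z7.00
G1 X-7.50 Y0.44 E0.1818
G1 X-0.50 Y0.44 E0.3637
G1 X3.00 Y6.50 E0.5456
G1 X-0.50 Y12.56 E0.7274
G1 X-7.50 Y12.56 E0.9093
G1 X-11.00 Y6.50 E1.0912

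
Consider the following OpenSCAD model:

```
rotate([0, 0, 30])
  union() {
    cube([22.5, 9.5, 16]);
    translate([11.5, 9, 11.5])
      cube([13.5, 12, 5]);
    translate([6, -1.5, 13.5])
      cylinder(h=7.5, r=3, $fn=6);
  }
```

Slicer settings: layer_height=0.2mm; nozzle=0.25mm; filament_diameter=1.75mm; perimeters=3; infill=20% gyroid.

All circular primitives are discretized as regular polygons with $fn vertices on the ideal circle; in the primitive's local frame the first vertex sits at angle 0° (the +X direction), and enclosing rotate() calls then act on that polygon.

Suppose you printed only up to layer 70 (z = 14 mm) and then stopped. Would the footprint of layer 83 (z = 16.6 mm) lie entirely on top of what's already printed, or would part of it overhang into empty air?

entirely on top

Compare the two slices. At z = 14: the cube is present — its section is the full 22.5×9.5 rectangle (area 213.75 mm²); the cube at (11.5, 9) is present — its section is the full 13.5×12 rectangle (area 162.00 mm²); the r=3 cylinder at (6, -1.5) contributes a regular 6-gon of circumradius 3 (area = (6/2)·3.000²·sin(360°/6) = 23.38 mm²); Merging all regions: the regions partially overlap — summed areas 399.13 mm² minus the doubly-counted overlap 9.49 mm² gives 389.64 mm² — area = 389.64 mm²; (rotated 30° about Z; rotation is an isometry so areas/perimeters/island counts are preserved). At z = 16.6: the cube does not reach this height (z outside [0, 16]); the cube at (11.5, 9) is not intersected at this z (z outside [11.5, 16.5]); the r=3 cylinder at (6, -1.5) gives a regular 6-gon of circumradius 3 (constant along its height) (area = (6/2)·3.000²·sin(360°/6) = 23.38 mm²); Taking the union: only the r=3 cylinder at (6, -1.5) is present, so the union is just that shape — area = 23.38 mm²; (rotated 30° about Z; rotation is an isometry so areas/perimeters/island counts are preserved). Checking containment: the cross-section at z = 16.6 is a subset of the cross-section at z = 14.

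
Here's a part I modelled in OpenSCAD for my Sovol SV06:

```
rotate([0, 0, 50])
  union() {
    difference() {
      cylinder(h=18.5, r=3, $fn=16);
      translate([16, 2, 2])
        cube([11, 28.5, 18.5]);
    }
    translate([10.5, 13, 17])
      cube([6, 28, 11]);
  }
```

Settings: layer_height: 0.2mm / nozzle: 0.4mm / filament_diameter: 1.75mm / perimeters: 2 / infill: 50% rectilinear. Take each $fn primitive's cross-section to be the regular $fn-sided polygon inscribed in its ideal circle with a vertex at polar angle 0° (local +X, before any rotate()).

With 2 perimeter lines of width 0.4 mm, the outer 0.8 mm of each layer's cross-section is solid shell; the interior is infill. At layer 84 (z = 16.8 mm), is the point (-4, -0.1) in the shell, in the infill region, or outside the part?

outside

At z = 16.8 mm: the r=3 cylinder gives a regular 16-gon of circumradius 3 (constant along its height); the cube at (16, 2) is present — its section is the full 11×28.5 rectangle; Subtracting the remaining from the first: starting from the r=3 cylinder, the 11×28.5 cube at (16, 2) misses the remaining region (no effect) — 1 connected region; the cube at (10.5, 13) does not reach this height (z outside [17, 28]); Merging all regions: only the result so far is present, so the union is just that shape — 1 connected region; (whole slice rotated 50° about Z — lengths, areas and connectivity unchanged). Overall, the cross-section is a single solid region. Undo the 50° rotation: the query point maps to (-2.648, 3.000) in the un-rotated model frame. The nearest boundary edge runs (-2.12, 2.12)→(-1.15, 2.77); distance from the point to it = 1.02 mm. The point is not inside any of the regions above, so it lies outside the cross-section (1.02 mm from the nearest boundary).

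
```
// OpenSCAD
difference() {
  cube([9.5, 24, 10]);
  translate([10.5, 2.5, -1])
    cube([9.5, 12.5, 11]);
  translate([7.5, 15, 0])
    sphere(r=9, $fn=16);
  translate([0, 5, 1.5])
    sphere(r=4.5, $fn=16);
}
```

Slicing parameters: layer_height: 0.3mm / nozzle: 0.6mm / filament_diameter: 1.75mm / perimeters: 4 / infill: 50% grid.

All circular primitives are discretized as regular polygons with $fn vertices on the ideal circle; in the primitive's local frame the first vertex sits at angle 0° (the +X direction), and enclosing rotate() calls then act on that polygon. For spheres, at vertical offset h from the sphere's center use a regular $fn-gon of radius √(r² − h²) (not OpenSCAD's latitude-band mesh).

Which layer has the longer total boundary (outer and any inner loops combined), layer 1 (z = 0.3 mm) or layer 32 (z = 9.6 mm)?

Layer 1 (z = 0.3): the cube (footprint 9.5×24) is included at this height (perimeter 67.00 mm); the cube at (10.5, 2.5) is present — its section is the full 9.5×12.5 rectangle (perimeter 44.00 mm); the r=9 sphere at (7.5, 15) slices to a regular 16-gon of circumradius 8.995 (√(r²−h²) with h=0.3 from center) (perimeter = 2·16·8.995·sin(180°/16) = 56.15 mm); the sphere at (0, 5): section is a regular 16-gon, circumradius = √(r²−h²) = √(4.5²−1.2²) = 4.337 (perimeter = 2·16·4.337·sin(180°/16) = 27.08 mm); Taking the first minus the rest: starting from the 9.5×24 cube, the 9.5×12.5 cube at (10.5, 2.5) misses the remaining region (no effect); the r=9 sphere at (7.5, 15) partially overlaps it — only the 150.12 mm² overlap (of its 247.70 mm²) is removed, clipping the outline; the r=4.5 sphere at (0, 5) partially overlaps it — only the 27.09 mm² overlap (of its 57.59 mm²) is removed, clipping the outline — boundary = 59.42 mm. So its perimeter = 59.42 mm. Layer 32 (z = 9.6): the cube is present — its section is the full 9.5×24 rectangle (perimeter 67.00 mm); the cube at (10.5, 2.5) (footprint 9.5×12.5) is included at this height (perimeter 44.00 mm); the sphere at (7.5, 15) does not reach this height (|z−center|=9.600 > r=9); the sphere at (0, 5) does not reach this height (|z−center|=8.100 > r=4.5); Subtracting the remaining from the first: starting from the 9.5×24 cube, the 9.5×12.5 cube at (10.5, 2.5) misses the remaining region (no effect) — boundary = 67.00 mm. So its perimeter = 67.00 mm. Layer 32 is larger (67.00 vs 59.42 mm).

layer 32 (z = 9.6 mm)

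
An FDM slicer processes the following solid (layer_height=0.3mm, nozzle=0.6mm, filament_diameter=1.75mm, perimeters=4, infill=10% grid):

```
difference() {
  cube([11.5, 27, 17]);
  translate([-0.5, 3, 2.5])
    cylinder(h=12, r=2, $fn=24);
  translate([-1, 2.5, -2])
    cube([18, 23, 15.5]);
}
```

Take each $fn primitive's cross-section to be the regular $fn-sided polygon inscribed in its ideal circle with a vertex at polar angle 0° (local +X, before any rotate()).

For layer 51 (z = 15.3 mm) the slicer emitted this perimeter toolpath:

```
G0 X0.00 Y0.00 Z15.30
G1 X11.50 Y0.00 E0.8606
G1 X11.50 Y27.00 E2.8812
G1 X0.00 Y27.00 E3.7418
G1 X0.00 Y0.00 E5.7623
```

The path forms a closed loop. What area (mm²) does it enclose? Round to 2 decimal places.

310.50 mm²

Apply the shoelace formula to the sequence of (X, Y) vertices; enclosed area = 310.50 mm².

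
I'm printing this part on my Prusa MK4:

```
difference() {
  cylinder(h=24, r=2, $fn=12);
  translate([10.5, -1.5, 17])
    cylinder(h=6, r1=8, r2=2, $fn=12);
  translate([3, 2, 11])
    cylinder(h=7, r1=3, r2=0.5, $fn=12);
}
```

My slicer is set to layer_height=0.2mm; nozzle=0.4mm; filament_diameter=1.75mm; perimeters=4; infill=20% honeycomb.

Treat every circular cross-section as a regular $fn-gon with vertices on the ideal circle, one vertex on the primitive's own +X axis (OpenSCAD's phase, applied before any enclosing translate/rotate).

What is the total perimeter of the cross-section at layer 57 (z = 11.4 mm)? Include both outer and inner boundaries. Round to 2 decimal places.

At z = 11.4 mm: the cylinder: section is a regular 12-gon, circumradius r=2 (perimeter = 2·12·2.000·sin(180°/12) = 12.42 mm); the cone at (10.5, -1.5) does not reach this height (z outside [17, 23]); the cone at (3, 2) contributes a regular 12-gon of circumradius 2.857 (interpolated between r1=3 and r2=0.5 at t=0.057) (perimeter = 2·12·2.857·sin(180°/12) = 17.75 mm); Taking the first minus the rest: starting from the r=2 cylinder, the cone at (3, 2) partially overlaps it — only the 2.36 mm² overlap (of its 24.49 mm²) is removed, clipping the outline — boundary = 12.11 mm. Overall, the cross-section is a single solid region. Total boundary length (outer) = 12.11 mm.

12.11 mm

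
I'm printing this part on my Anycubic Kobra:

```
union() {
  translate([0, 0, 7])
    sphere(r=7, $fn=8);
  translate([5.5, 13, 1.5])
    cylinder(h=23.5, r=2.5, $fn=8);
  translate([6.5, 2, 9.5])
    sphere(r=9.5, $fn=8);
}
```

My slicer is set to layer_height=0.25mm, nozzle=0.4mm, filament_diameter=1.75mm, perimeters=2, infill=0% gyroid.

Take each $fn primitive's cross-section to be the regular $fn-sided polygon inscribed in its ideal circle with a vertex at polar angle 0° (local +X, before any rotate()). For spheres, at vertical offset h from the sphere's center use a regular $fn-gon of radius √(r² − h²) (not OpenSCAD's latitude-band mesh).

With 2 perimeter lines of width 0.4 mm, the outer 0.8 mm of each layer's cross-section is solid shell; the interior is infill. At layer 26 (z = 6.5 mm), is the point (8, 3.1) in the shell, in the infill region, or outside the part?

At z = 6.5 mm: the r=7 sphere contributes a regular 8-gon of circumradius √(7²−0.5²) = 6.982; the r=2.5 cylinder at (5.5, 13) gives a regular 8-gon of circumradius 2.5 (constant along its height); the r=9.5 sphere at (6.5, 2) slices to a regular 8-gon of circumradius 9.014 (√(r²−h²) with h=3 from center); Merging all regions: the regions partially overlap (shared area 79.73 mm²), so overlapping operands fuse into one piece — 1 connected region. Overall, the cross-section is a single solid region. The nearest boundary edge runs (12.87, 8.37)→(15.51, 2.00); distance from the point to it = 6.52 mm. The point is inside the cross-section and 6.52 mm from the nearest boundary — more than the 0.8 mm shell width (2 × 0.4), so it's in the infill interior.

infill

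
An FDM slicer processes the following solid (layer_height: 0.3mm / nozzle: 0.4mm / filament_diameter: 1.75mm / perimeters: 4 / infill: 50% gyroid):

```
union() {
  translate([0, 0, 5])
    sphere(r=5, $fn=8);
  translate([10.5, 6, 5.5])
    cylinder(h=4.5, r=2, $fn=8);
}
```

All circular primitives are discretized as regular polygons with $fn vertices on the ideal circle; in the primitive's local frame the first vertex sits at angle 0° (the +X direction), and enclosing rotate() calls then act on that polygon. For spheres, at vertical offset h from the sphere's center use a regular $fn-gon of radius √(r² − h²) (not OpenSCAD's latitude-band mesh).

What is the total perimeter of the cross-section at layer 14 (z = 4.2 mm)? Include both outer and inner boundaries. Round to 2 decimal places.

At z = 4.2 mm: the r=5 sphere slices to a regular 8-gon of circumradius 4.936 (√(r²−h²) with h=0.8 from center) (perimeter = 2·8·4.936·sin(180°/8) = 30.22 mm); the cylinder at (10.5, 6) is not intersected at this z (z outside [5.5, 10]); Merging all regions: only the r=5 sphere is present, so the union is just that shape — boundary = 30.22 mm. Overall, the cross-section is a single solid region. Total boundary length (outer) = 30.22 mm.

30.22 mm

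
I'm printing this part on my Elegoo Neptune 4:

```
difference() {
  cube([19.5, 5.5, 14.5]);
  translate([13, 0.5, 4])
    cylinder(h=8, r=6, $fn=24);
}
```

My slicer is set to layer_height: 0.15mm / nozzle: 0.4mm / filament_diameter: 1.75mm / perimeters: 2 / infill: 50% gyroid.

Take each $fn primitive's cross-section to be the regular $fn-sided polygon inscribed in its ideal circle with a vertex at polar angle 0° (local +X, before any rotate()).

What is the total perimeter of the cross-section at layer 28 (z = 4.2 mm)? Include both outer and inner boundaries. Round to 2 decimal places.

At z = 4.2 mm: the cube (footprint 19.5×5.5) is included at this height (perimeter 50.00 mm); the r=6 cylinder at (13, 0.5) contributes a regular 24-gon of circumradius 6 (perimeter = 2·24·6.000·sin(180°/24) = 37.59 mm); After the difference (first − rest): starting from the 19.5×5.5 cube, the r=6 cylinder at (13, 0.5) partially overlaps it — only the 57.60 mm² overlap (of its 111.81 mm²) is removed, clipping the outline — boundary = 44.52 mm. Overall, the cross-section has 2 separate islands. Total boundary length (outer) = 44.52 mm.

44.52 mm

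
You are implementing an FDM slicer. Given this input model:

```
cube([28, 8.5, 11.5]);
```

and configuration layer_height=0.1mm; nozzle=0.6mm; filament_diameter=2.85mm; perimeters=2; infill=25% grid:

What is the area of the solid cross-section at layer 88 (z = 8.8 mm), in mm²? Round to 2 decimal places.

At z = 8.8 mm: the 28×8.5 cube contributes its full rectangle (area 238.00 mm²). Overall, the cross-section is a single solid region. Net area = 238.00 mm².

238.00 mm²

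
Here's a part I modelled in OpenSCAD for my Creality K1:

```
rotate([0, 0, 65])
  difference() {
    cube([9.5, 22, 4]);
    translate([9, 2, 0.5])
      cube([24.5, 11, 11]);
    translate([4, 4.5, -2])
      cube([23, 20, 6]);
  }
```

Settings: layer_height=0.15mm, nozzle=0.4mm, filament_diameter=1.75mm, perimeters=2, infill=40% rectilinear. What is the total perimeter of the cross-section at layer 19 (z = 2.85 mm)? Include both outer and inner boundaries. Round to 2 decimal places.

At z = 2.85 mm: the cube (footprint 9.5×22) is included at this height (perimeter 63.00 mm); the 24.5×11 cube at (9, 2) contributes its full rectangle (perimeter 71.00 mm); the 23×20 cube at (4, 4.5) contributes its full rectangle (perimeter 86.00 mm); Taking the first minus the rest: starting from the 9.5×22 cube, the 24.5×11 cube at (9, 2) partially overlaps it — only the 5.50 mm² overlap (of its 269.50 mm²) is removed, clipping the outline; the 23×20 cube at (4, 4.5) partially overlaps it — only the 92.00 mm² overlap (of its 460.00 mm²) is removed, clipping the outline — boundary = 63.00 mm; (rotated 65° about Z; rotation is an isometry so areas/perimeters/island counts are preserved). Overall, the cross-section is a single solid region. Total boundary length (outer) = 63.00 mm.

63.00 mm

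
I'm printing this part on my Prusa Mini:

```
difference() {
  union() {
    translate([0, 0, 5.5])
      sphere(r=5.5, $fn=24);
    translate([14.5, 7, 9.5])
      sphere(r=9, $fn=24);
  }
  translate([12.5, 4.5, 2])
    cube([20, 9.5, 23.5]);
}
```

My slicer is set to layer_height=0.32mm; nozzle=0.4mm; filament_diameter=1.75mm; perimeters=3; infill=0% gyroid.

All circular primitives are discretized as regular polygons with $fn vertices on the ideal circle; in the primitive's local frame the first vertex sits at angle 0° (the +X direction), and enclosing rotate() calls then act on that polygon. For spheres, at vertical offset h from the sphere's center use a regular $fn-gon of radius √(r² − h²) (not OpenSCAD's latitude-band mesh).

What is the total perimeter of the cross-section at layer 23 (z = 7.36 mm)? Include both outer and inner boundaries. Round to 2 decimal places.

At z = 7.36 mm: the r=5.5 sphere slices to a regular 24-gon of circumradius 5.176 (√(r²−h²) with h=1.86 from center) (perimeter = 2·24·5.176·sin(180°/24) = 32.43 mm); the r=9 sphere at (14.5, 7) contributes a regular 24-gon of circumradius √(9²−2.14²) = 8.742 (perimeter = 2·24·8.742·sin(180°/24) = 54.77 mm); Combining (union): the 2 present regions are separate (no shared area or edge), so areas and boundary lengths simply add and each stays a separate island — boundary = 87.20 mm; the cube at (12.5, 4.5) (footprint 20×9.5) is included at this height (perimeter 59.00 mm); Taking the first minus the rest: starting from that combined region, the 20×9.5 cube at (12.5, 4.5) partially overlaps it — only the 93.83 mm² overlap (of its 190.00 mm²) is removed, clipping the outline — boundary = 103.43 mm. Overall, the cross-section has 2 separate islands. Total boundary length (outer) = 103.43 mm.

103.43 mm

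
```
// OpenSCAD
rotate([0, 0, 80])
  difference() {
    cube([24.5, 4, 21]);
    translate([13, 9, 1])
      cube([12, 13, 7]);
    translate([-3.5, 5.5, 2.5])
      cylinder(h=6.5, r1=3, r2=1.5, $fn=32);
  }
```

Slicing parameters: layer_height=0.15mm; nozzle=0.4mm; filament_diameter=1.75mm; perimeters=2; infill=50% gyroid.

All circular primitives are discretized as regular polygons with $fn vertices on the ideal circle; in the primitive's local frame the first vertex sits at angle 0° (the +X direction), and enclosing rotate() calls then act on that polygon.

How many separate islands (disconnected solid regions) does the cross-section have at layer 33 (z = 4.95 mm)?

At z = 4.95 mm: the 24.5×4 cube contributes its full rectangle; the cube at (13, 9) (footprint 12×13) is included at this height; the cone at (-3.5, 5.5): at t=0.377 of its height the radius interpolates to r₁+(r₂−r₁)t = 2.435, giving a regular 32-gon of that circumradius; Subtracting the remaining from the first: starting from the 24.5×4 cube, the 12×13 cube at (13, 9) misses the remaining region (no effect); the cone at (-3.5, 5.5) misses the remaining region (no effect) — 1 connected region; (rotated 80° about Z; rotation is an isometry so areas/perimeters/island counts are preserved). Overall, the cross-section is a single solid region. Island count = 1.

1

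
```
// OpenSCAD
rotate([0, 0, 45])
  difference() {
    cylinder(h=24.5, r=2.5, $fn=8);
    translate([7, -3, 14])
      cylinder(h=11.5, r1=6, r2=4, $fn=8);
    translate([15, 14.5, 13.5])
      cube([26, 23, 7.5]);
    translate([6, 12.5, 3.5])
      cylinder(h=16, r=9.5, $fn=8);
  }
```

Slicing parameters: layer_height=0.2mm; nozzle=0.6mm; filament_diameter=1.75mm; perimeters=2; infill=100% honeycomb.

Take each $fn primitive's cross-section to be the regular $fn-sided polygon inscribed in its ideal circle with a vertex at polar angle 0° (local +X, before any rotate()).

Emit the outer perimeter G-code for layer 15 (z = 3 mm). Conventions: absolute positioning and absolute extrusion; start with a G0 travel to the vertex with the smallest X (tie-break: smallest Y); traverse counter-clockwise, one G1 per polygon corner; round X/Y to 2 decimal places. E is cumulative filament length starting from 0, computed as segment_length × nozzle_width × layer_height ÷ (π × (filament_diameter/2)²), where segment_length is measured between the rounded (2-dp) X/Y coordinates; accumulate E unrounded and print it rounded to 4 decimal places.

G0 X-2.50 Y0.00 Z3.00
G1 X-1.77 Y-1.77 E0.0955
G1 X0.00 Y-2.50 E0.1910
G1 X1.77 Y-1.77 E0.2866
G1 X2.50 Y0.00 E0.3821
G1 X1.77 Y1.77 E0.4776
G1 X0.00 Y2.50 E0.5731
G1 X-1.77 Y1.77 E0.6686
G1 X-2.50 Y0.00 E0.7642

At z = 3 mm: the r=2.5 cylinder gives a regular 8-gon of circumradius 2.5 (constant along its height); the cone at (7, -3) is absent (z outside [14, 25.5]); the cube at (15, 14.5) does not reach this height (z outside [13.5, 21]); the cylinder at (6, 12.5) is absent (z outside [3.5, 19.5]); After the difference (first − rest): none of the subtracted shapes is present at this height, so the r=2.5 cylinder is unchanged — 1 connected region; (rotated 45° about Z; rotation is an isometry so areas/perimeters/island counts are preserved). The outline is a single polygon with 8 vertices. Extrusion per mm of travel: 0.6 × 0.2 / (π × 0.875²) = 0.049890. Accumulating E over each segment gives final E = 0.7642.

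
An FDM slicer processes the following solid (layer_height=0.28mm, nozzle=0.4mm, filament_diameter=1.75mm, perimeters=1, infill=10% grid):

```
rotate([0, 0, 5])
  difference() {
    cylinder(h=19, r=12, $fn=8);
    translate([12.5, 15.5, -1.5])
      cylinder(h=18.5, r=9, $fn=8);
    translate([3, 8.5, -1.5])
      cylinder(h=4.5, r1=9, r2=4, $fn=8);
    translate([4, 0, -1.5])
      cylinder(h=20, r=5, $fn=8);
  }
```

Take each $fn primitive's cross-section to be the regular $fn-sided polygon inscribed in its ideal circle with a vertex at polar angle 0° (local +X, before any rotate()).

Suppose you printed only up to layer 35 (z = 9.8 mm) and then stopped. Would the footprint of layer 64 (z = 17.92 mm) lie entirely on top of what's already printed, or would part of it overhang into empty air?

Compare the two slices. At z = 9.8: the cylinder: section is a regular 8-gon, circumradius r=12 (area = (8/2)·12.000²·sin(360°/8) = 407.29 mm²); the r=9 cylinder at (12.5, 15.5) gives a regular 8-gon of circumradius 9 (constant along its height) (area = (8/2)·9.000²·sin(360°/8) = 229.10 mm²); the cone at (3, 8.5) is not intersected at this z (z outside [-1.5, 3]); the r=5 cylinder at (4, 0) contributes a regular 8-gon of circumradius 5 (area = (8/2)·5.000²·sin(360°/8) = 70.71 mm²); Subtracting the remaining from the first: starting from the r=12 cylinder (407.29 mm²), the r=9 cylinder at (12.5, 15.5) partially overlaps it — only the 0.81 mm² overlap (of its 229.10 mm²) is removed, clipping the outline; the r=5 cylinder at (4, 0) lies wholly inside it (removes its full 70.71 mm² and its 30.61 mm outline becomes a hole wall) — area = 335.77 mm²; (whole slice rotated 5° about Z — lengths, areas and connectivity unchanged). At z = 17.92: the cylinder: section is a regular 8-gon, circumradius r=12 (area = (8/2)·12.000²·sin(360°/8) = 407.29 mm²); the cylinder at (12.5, 15.5) does not reach this height (z outside [-1.5, 17]); the cone at (3, 8.5) does not reach this height (z outside [-1.5, 3]); the r=5 cylinder at (4, 0) gives a regular 8-gon of circumradius 5 (constant along its height) (area = (8/2)·5.000²·sin(360°/8) = 70.71 mm²); After the difference (first − rest): starting from the r=12 cylinder (407.29 mm²), the r=5 cylinder at (4, 0) lies wholly inside it (removes its full 70.71 mm² and its 30.61 mm outline becomes a hole wall) — area = 336.58 mm²; (whole slice rotated 5° about Z — lengths, areas and connectivity unchanged). Checking containment: at z = 17.92 the cross-section extends beyond the z = 9.8 cross-section by about 0.81 mm².

part overhangs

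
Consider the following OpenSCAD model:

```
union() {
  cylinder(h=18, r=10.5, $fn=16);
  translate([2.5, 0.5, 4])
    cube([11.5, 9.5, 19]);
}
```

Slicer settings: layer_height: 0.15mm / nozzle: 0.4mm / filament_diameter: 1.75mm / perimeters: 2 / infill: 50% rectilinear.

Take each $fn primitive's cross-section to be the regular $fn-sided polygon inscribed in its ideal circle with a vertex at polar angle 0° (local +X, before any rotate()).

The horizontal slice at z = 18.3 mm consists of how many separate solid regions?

1

At z = 18.3 mm: the cylinder is absent (z outside [0, 18]); the cube at (2.5, 0.5) (footprint 11.5×9.5) is included at this height; Taking the union: only the 11.5×9.5 cube at (2.5, 0.5) is present, so the union is just that shape — 1 connected region. The result has 1 disconnected region.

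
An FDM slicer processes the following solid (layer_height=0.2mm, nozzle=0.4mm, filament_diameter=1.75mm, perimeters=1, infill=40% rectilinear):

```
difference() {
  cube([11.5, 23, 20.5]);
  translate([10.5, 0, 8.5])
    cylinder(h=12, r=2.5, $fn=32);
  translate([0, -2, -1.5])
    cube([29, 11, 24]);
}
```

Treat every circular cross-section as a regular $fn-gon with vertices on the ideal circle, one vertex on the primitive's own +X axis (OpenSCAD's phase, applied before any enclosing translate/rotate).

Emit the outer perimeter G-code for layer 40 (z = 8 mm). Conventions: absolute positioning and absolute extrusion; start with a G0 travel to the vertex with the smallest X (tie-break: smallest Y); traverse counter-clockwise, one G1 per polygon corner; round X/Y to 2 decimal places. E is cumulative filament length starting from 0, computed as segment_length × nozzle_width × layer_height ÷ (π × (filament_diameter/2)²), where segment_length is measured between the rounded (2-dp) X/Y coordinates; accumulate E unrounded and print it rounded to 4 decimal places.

At z = 8 mm: the 11.5×23 cube contributes its full rectangle; the cylinder at (10.5, 0) is not intersected at this z (z outside [8.5, 20.5]); the 29×11 cube at (0, -2) contributes its full rectangle; Taking the first minus the rest: starting from the 11.5×23 cube, the 29×11 cube at (0, -2) partially overlaps it — only the 103.50 mm² overlap (of its 319.00 mm²) is removed, clipping the outline — 1 connected region. The outline is a single polygon with 4 vertices. Extrusion per mm of travel: 0.4 × 0.2 / (π × 0.875²) = 0.033260. Accumulating E over each segment gives final E = 1.6963.

G0 X0.00 Y9.00 Z8.00
G1 X11.50 Y9.00 E0.3825
G1 X11.50 Y23.00 E0.8481
G1 X0.00 Y23.00 E1.2306
G1 X0.00 Y9.00 E1.6963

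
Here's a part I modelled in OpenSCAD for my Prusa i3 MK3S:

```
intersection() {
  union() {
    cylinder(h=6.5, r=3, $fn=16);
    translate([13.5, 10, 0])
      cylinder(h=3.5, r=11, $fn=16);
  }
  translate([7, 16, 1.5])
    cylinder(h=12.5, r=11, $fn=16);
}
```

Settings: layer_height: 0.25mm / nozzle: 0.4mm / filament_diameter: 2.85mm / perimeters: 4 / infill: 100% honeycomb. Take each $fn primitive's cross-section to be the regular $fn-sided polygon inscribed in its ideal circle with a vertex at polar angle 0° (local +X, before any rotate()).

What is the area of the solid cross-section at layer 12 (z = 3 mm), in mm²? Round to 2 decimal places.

At z = 3 mm: the cylinder: section is a regular 16-gon, circumradius r=3 (area = (16/2)·3.000²·sin(360°/16) = 27.55 mm²); the r=11 cylinder at (13.5, 10) contributes a regular 16-gon of circumradius 11 (area = (16/2)·11.000²·sin(360°/16) = 370.44 mm²); Taking the union: the 2 present regions are separate (no shared area or edge), so areas and boundary lengths simply add and each stays a separate island — area = 397.99 mm²; the r=11 cylinder at (7, 16) contributes a regular 16-gon of circumradius 11 (area = (16/2)·11.000²·sin(360°/16) = 370.44 mm²); Taking the intersection: the r=11 cylinder at (7, 16) partially overlaps the result so far; clipping to the common part keeps 183.70 mm² — area = 183.70 mm². Overall, the cross-section is a single solid region. Net area = 183.70 mm².

183.70 mm²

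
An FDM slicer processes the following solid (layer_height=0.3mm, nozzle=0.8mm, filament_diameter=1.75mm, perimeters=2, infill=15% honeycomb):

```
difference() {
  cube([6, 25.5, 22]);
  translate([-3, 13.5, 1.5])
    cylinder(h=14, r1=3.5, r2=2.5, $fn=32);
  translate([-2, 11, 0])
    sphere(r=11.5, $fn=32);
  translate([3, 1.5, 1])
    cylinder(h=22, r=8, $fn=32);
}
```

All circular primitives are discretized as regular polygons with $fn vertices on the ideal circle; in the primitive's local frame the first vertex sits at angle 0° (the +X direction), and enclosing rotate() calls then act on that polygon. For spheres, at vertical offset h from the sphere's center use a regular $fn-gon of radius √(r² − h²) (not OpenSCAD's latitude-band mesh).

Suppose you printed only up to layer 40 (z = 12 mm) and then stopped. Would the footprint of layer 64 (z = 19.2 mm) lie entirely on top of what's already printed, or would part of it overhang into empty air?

Compare the two slices. At z = 12: the cube is present — its section is the full 6×25.5 rectangle (area 153.00 mm²); the cone at (-3, 13.5) (r1=3.5→r2=2.5) has section circumradius 2.750 here — a regular 32-gon (area = (32/2)·2.750²·sin(360°/32) = 23.61 mm²); the sphere at (-2, 11) is absent (|z−center|=12.000 > r=11.5); the cylinder at (3, 1.5): section is a regular 32-gon, circumradius r=8 (area = (32/2)·8.000²·sin(360°/32) = 199.77 mm²); After the difference (first − rest): starting from the 6×25.5 cube (153.00 mm²), the cone at (-3, 13.5) misses the remaining region (no effect); the r=8 cylinder at (3, 1.5) partially overlaps it — only the 55.69 mm² overlap (of its 199.77 mm²) is removed, clipping the outline — area = 97.31 mm². At z = 19.2: the cube (footprint 6×25.5) is included at this height (area 153.00 mm²); the cone at (-3, 13.5) does not reach this height (z outside [1.5, 15.5]); the sphere at (-2, 11) does not reach this height (|z−center|=19.200 > r=11.5); the r=8 cylinder at (3, 1.5) gives a regular 32-gon of circumradius 8 (constant along its height) (area = (32/2)·8.000²·sin(360°/32) = 199.77 mm²); After the difference (first − rest): starting from the 6×25.5 cube (153.00 mm²), the r=8 cylinder at (3, 1.5) partially overlaps it — only the 55.69 mm² overlap (of its 199.77 mm²) is removed, clipping the outline — area = 97.31 mm². Checking containment: the cross-section at z = 19.2 is a subset of the cross-section at z = 12.

entirely on top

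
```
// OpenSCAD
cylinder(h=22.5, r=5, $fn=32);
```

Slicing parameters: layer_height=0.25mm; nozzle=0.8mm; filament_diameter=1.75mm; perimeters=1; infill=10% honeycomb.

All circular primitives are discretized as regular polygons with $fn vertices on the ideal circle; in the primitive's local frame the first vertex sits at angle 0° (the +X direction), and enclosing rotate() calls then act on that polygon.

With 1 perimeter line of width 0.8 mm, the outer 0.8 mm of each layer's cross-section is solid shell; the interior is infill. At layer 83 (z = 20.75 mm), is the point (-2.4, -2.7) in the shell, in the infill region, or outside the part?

infill

At z = 20.75 mm: the r=5 cylinder gives a regular 32-gon of circumradius 5 (constant along its height). Overall, the cross-section is a single solid region. The nearest boundary edge runs (-3.54, -3.54)→(-2.78, -4.16); distance from the point to it = 1.37 mm. The point is inside the cross-section and 1.37 mm from the nearest boundary — more than the 0.8 mm shell width (1 × 0.8), so it's in the infill interior.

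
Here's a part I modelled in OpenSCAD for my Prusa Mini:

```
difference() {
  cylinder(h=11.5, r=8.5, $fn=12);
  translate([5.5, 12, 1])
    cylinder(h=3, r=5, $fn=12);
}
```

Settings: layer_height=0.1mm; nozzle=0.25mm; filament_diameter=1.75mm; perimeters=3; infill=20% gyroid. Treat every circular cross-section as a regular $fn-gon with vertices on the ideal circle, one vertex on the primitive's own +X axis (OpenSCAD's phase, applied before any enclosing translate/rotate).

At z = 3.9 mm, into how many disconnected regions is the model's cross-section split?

At z = 3.9 mm: the r=8.5 cylinder gives a regular 12-gon of circumradius 8.5 (constant along its height); the cylinder at (5.5, 12): section is a regular 12-gon, circumradius r=5; Subtracting the remaining from the first: starting from the r=8.5 cylinder, the r=5 cylinder at (5.5, 12) partially overlaps it — only the 0.03 mm² overlap (of its 75.00 mm²) is removed, clipping the outline — 1 connected region. The result has 1 disconnected region.

1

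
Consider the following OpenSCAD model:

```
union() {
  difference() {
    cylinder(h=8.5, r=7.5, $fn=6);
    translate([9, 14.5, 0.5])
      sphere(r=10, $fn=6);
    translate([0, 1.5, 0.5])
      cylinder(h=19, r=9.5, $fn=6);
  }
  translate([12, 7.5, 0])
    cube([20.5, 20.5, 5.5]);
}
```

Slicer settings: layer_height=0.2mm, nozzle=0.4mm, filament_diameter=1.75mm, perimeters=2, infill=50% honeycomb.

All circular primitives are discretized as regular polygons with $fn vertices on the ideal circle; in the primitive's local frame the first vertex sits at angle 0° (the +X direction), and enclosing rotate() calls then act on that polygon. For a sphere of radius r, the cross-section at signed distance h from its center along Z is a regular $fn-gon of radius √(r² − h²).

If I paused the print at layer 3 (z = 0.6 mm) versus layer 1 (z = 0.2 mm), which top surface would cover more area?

Layer 3 (z = 0.6): the r=7.5 cylinder contributes a regular 6-gon of circumradius 7.5 (area = (6/2)·7.500²·sin(360°/6) = 146.14 mm²); the r=10 sphere at (9, 14.5) slices to a regular 6-gon of circumradius 9.999 (√(r²−h²) with h=0.1 from center) (area = (6/2)·9.999²·sin(360°/6) = 259.78 mm²); the r=9.5 cylinder at (0, 1.5) gives a regular 6-gon of circumradius 9.5 (constant along its height) (area = (6/2)·9.500²·sin(360°/6) = 234.48 mm²); Taking the first minus the rest: starting from the r=7.5 cylinder (146.14 mm²), the r=10 sphere at (9, 14.5) partially overlaps it — only the 0.08 mm² overlap (of its 259.78 mm²) is removed, clipping the outline; the r=9.5 cylinder at (0, 1.5) covers all of what remains (removes everything) — nothing remains; the 20.5×20.5 cube at (12, 7.5) contributes its full rectangle (area 420.25 mm²); Merging all regions: only the 20.5×20.5 cube at (12, 7.5) is present, so the union is just that shape — area = 420.25 mm². So its area = 420.25 mm². Layer 1 (z = 0.2): the r=7.5 cylinder gives a regular 6-gon of circumradius 7.5 (constant along its height) (area = (6/2)·7.500²·sin(360°/6) = 146.14 mm²); the r=10 sphere at (9, 14.5) contributes a regular 6-gon of circumradius √(10²−0.3²) = 9.995 (area = (6/2)·9.995²·sin(360°/6) = 259.57 mm²); the cylinder at (0, 1.5) is not intersected at this z (z outside [0.5, 19.5]); Taking the first minus the rest: starting from the r=7.5 cylinder (146.14 mm²), the r=10 sphere at (9, 14.5) partially overlaps it — only the 0.08 mm² overlap (of its 259.57 mm²) is removed, clipping the outline — area = 146.06 mm²; the cube at (12, 7.5) is present — its section is the full 20.5×20.5 rectangle (area 420.25 mm²); Taking the union: the 2 present regions are separate (no shared area or edge), so areas and boundary lengths simply add and each stays a separate island — area = 566.31 mm². So its area = 566.31 mm². Layer 1 is larger (566.31 vs 420.25 mm²).

layer 1 (z = 0.2 mm)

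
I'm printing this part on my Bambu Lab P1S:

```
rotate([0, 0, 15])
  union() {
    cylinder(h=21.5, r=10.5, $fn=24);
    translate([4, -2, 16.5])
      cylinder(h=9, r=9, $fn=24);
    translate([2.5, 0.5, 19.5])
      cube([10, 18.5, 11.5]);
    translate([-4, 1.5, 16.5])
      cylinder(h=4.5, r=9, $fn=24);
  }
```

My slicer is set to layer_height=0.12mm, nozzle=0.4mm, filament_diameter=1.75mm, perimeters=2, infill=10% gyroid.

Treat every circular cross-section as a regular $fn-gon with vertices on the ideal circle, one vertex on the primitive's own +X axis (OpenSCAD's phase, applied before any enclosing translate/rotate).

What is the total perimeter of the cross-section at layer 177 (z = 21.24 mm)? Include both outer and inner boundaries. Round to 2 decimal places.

At z = 21.24 mm: the cylinder: section is a regular 24-gon, circumradius r=10.5 (perimeter = 2·24·10.500·sin(180°/24) = 65.79 mm); the r=9 cylinder at (4, -2) contributes a regular 24-gon of circumradius 9 (perimeter = 2·24·9.000·sin(180°/24) = 56.39 mm); the cube at (2.5, 0.5) is present — its section is the full 10×18.5 rectangle (perimeter 57.00 mm); the cylinder at (-4, 1.5) is absent (z outside [16.5, 21]); Merging all regions: the regions partially overlap (shared area 268.42 mm²), so the edge portions inside another operand are dropped and the merged outline is re-measured after clipping — boundary = 93.49 mm; (whole slice rotated 15° about Z — lengths, areas and connectivity unchanged). Overall, the cross-section is a single solid region. Total boundary length (outer) = 93.49 mm.

93.49 mm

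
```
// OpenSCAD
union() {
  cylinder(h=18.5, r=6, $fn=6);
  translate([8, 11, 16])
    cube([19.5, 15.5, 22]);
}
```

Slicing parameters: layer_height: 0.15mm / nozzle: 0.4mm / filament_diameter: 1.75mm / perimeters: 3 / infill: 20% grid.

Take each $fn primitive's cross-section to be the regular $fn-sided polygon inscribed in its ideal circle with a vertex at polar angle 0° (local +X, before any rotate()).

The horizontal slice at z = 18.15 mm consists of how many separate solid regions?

At z = 18.15 mm: the cylinder: section is a regular 6-gon, circumradius r=6; the cube at (8, 11) is present — its section is the full 19.5×15.5 rectangle; Merging all regions: the 2 present regions are separate (no shared area or edge), so areas and boundary lengths simply add and each stays a separate island — 2 connected regions. The result has 2 disconnected regions.

2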